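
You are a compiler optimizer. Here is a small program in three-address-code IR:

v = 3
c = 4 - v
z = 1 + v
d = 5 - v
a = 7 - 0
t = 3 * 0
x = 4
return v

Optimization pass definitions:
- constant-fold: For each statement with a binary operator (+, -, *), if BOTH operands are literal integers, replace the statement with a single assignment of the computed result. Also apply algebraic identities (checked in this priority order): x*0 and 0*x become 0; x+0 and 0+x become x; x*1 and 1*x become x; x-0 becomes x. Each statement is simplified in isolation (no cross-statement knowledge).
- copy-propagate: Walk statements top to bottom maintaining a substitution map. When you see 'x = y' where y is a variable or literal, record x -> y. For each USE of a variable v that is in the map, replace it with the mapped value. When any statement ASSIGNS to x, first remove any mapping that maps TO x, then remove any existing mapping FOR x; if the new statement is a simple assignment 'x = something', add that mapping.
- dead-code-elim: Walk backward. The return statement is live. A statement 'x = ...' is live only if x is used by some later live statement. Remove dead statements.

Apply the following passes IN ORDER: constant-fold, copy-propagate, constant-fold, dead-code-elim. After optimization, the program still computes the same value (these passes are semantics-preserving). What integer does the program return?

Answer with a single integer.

Initial IR:
  v = 3
  c = 4 - v
  z = 1 + v
  d = 5 - v
  a = 7 - 0
  t = 3 * 0
  x = 4
  return v
After constant-fold (8 stmts):
  v = 3
  c = 4 - v
  z = 1 + v
  d = 5 - v
  a = 7
  t = 0
  x = 4
  return v
After copy-propagate (8 stmts):
  v = 3
  c = 4 - 3
  z = 1 + 3
  d = 5 - 3
  a = 7
  t = 0
  x = 4
  return 3
After constant-fold (8 stmts):
  v = 3
  c = 1
  z = 4
  d = 2
  a = 7
  t = 0
  x = 4
  return 3
After dead-code-elim (1 stmts):
  return 3
Evaluate:
  v = 3  =>  v = 3
  c = 4 - v  =>  c = 1
  z = 1 + v  =>  z = 4
  d = 5 - v  =>  d = 2
  a = 7 - 0  =>  a = 7
  t = 3 * 0  =>  t = 0
  x = 4  =>  x = 4
  return v = 3

Answer: 3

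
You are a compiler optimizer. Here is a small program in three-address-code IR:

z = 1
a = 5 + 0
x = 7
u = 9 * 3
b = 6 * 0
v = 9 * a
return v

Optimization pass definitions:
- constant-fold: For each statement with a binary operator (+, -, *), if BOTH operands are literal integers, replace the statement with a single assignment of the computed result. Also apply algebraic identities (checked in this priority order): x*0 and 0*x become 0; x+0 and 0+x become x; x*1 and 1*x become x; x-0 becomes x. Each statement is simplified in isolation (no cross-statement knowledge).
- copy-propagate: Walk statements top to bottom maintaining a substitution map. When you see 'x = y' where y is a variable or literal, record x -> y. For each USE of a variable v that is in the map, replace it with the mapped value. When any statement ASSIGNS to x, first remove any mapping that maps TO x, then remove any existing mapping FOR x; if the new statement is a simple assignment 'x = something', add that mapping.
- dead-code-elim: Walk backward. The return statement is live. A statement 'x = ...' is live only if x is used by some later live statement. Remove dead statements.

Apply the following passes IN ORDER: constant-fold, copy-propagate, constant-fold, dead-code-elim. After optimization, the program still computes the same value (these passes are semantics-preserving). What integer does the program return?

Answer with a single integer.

Answer: 45

Derivation:
Initial IR:
  z = 1
  a = 5 + 0
  x = 7
  u = 9 * 3
  b = 6 * 0
  v = 9 * a
  return v
After constant-fold (7 stmts):
  z = 1
  a = 5
  x = 7
  u = 27
  b = 0
  v = 9 * a
  return v
After copy-propagate (7 stmts):
  z = 1
  a = 5
  x = 7
  u = 27
  b = 0
  v = 9 * 5
  return v
After constant-fold (7 stmts):
  z = 1
  a = 5
  x = 7
  u = 27
  b = 0
  v = 45
  return v
After dead-code-elim (2 stmts):
  v = 45
  return v
Evaluate:
  z = 1  =>  z = 1
  a = 5 + 0  =>  a = 5
  x = 7  =>  x = 7
  u = 9 * 3  =>  u = 27
  b = 6 * 0  =>  b = 0
  v = 9 * a  =>  v = 45
  return v = 45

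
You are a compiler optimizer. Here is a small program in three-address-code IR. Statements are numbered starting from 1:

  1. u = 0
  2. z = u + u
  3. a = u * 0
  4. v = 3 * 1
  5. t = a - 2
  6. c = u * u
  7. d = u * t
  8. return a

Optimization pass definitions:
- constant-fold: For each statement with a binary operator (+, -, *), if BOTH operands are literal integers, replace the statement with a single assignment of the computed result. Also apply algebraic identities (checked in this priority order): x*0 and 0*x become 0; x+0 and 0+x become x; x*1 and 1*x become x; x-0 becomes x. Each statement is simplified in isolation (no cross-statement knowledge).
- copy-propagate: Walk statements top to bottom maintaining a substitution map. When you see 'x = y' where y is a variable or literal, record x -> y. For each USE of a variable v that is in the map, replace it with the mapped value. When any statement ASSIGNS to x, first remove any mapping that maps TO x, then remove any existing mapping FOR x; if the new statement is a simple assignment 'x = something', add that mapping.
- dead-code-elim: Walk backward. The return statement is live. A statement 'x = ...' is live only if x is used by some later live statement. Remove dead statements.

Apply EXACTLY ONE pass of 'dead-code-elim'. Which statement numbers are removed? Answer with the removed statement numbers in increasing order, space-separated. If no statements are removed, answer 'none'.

Backward liveness scan:
Stmt 1 'u = 0': KEEP (u is live); live-in = []
Stmt 2 'z = u + u': DEAD (z not in live set ['u'])
Stmt 3 'a = u * 0': KEEP (a is live); live-in = ['u']
Stmt 4 'v = 3 * 1': DEAD (v not in live set ['a'])
Stmt 5 't = a - 2': DEAD (t not in live set ['a'])
Stmt 6 'c = u * u': DEAD (c not in live set ['a'])
Stmt 7 'd = u * t': DEAD (d not in live set ['a'])
Stmt 8 'return a': KEEP (return); live-in = ['a']
Removed statement numbers: [2, 4, 5, 6, 7]
Surviving IR:
  u = 0
  a = u * 0
  return a

Answer: 2 4 5 6 7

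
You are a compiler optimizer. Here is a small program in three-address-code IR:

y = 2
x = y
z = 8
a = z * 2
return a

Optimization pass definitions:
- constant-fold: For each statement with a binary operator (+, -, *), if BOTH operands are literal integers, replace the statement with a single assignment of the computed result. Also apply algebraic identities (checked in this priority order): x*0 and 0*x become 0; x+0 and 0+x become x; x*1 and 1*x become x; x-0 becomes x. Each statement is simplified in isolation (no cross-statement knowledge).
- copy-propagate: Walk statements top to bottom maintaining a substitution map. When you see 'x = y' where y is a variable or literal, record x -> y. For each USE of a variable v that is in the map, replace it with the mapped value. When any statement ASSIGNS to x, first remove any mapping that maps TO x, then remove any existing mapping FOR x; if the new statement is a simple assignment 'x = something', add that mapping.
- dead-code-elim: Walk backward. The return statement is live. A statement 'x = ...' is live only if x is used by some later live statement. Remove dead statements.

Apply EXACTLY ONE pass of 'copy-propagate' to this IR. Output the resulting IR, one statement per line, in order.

Applying copy-propagate statement-by-statement:
  [1] y = 2  (unchanged)
  [2] x = y  -> x = 2
  [3] z = 8  (unchanged)
  [4] a = z * 2  -> a = 8 * 2
  [5] return a  (unchanged)
Result (5 stmts):
  y = 2
  x = 2
  z = 8
  a = 8 * 2
  return a

Answer: y = 2
x = 2
z = 8
a = 8 * 2
return a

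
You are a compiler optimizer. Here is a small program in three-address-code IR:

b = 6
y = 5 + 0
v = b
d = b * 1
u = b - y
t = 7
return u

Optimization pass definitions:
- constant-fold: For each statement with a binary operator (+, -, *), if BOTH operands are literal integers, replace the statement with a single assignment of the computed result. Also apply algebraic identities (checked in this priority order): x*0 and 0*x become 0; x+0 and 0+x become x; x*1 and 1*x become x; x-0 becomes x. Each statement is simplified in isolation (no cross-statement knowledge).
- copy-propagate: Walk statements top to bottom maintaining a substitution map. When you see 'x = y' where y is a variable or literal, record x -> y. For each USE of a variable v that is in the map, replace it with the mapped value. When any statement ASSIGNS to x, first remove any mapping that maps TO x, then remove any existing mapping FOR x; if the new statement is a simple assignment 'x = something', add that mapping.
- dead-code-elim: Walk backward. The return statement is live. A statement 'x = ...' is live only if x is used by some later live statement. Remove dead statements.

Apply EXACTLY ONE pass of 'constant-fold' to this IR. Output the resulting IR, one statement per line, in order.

Answer: b = 6
y = 5
v = b
d = b
u = b - y
t = 7
return u

Derivation:
Applying constant-fold statement-by-statement:
  [1] b = 6  (unchanged)
  [2] y = 5 + 0  -> y = 5
  [3] v = b  (unchanged)
  [4] d = b * 1  -> d = b
  [5] u = b - y  (unchanged)
  [6] t = 7  (unchanged)
  [7] return u  (unchanged)
Result (7 stmts):
  b = 6
  y = 5
  v = b
  d = b
  u = b - y
  t = 7
  return u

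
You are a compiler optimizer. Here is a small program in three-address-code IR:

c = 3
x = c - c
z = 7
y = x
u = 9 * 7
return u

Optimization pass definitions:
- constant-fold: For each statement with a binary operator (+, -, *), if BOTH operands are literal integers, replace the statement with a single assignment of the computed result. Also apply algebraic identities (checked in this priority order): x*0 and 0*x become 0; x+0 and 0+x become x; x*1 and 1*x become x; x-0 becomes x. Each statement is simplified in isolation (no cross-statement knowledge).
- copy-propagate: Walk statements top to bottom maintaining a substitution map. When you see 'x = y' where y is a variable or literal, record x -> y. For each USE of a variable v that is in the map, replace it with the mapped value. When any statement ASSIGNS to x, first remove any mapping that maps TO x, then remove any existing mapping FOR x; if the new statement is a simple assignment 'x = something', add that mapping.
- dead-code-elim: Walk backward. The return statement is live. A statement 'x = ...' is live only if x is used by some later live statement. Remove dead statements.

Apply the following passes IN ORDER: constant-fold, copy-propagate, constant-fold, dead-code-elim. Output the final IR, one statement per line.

Answer: return 63

Derivation:
Initial IR:
  c = 3
  x = c - c
  z = 7
  y = x
  u = 9 * 7
  return u
After constant-fold (6 stmts):
  c = 3
  x = c - c
  z = 7
  y = x
  u = 63
  return u
After copy-propagate (6 stmts):
  c = 3
  x = 3 - 3
  z = 7
  y = x
  u = 63
  return 63
After constant-fold (6 stmts):
  c = 3
  x = 0
  z = 7
  y = x
  u = 63
  return 63
After dead-code-elim (1 stmts):
  return 63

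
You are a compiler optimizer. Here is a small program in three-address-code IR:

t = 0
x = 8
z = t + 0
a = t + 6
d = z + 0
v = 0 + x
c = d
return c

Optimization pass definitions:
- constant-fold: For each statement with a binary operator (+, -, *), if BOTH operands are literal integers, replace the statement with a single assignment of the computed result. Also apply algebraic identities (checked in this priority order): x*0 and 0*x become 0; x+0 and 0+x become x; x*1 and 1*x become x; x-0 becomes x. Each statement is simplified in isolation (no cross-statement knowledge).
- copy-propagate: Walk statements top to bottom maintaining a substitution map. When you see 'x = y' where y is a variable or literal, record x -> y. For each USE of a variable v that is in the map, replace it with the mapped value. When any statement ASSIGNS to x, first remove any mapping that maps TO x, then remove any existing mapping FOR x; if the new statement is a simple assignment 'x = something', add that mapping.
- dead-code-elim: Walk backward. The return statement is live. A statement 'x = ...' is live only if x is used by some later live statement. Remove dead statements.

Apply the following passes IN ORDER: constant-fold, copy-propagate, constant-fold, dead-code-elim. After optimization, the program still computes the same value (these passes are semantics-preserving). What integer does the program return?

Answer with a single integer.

Answer: 0

Derivation:
Initial IR:
  t = 0
  x = 8
  z = t + 0
  a = t + 6
  d = z + 0
  v = 0 + x
  c = d
  return c
After constant-fold (8 stmts):
  t = 0
  x = 8
  z = t
  a = t + 6
  d = z
  v = x
  c = d
  return c
After copy-propagate (8 stmts):
  t = 0
  x = 8
  z = 0
  a = 0 + 6
  d = 0
  v = 8
  c = 0
  return 0
After constant-fold (8 stmts):
  t = 0
  x = 8
  z = 0
  a = 6
  d = 0
  v = 8
  c = 0
  return 0
After dead-code-elim (1 stmts):
  return 0
Evaluate:
  t = 0  =>  t = 0
  x = 8  =>  x = 8
  z = t + 0  =>  z = 0
  a = t + 6  =>  a = 6
  d = z + 0  =>  d = 0
  v = 0 + x  =>  v = 8
  c = d  =>  c = 0
  return c = 0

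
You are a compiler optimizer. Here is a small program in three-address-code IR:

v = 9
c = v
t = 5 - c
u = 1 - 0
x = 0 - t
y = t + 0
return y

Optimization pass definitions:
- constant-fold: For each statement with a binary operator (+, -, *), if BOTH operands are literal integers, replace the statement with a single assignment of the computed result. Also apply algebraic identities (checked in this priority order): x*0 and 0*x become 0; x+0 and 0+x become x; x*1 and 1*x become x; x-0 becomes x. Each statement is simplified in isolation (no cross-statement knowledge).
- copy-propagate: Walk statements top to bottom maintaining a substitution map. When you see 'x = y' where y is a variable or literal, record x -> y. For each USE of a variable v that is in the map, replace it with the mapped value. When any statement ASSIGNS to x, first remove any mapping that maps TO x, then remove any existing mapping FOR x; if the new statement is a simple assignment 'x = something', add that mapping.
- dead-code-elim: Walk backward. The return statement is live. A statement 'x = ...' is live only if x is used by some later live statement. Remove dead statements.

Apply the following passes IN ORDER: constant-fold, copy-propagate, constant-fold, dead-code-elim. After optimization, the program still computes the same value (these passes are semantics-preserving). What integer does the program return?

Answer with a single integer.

Answer: -4

Derivation:
Initial IR:
  v = 9
  c = v
  t = 5 - c
  u = 1 - 0
  x = 0 - t
  y = t + 0
  return y
After constant-fold (7 stmts):
  v = 9
  c = v
  t = 5 - c
  u = 1
  x = 0 - t
  y = t
  return y
After copy-propagate (7 stmts):
  v = 9
  c = 9
  t = 5 - 9
  u = 1
  x = 0 - t
  y = t
  return t
After constant-fold (7 stmts):
  v = 9
  c = 9
  t = -4
  u = 1
  x = 0 - t
  y = t
  return t
After dead-code-elim (2 stmts):
  t = -4
  return t
Evaluate:
  v = 9  =>  v = 9
  c = v  =>  c = 9
  t = 5 - c  =>  t = -4
  u = 1 - 0  =>  u = 1
  x = 0 - t  =>  x = 4
  y = t + 0  =>  y = -4
  return y = -4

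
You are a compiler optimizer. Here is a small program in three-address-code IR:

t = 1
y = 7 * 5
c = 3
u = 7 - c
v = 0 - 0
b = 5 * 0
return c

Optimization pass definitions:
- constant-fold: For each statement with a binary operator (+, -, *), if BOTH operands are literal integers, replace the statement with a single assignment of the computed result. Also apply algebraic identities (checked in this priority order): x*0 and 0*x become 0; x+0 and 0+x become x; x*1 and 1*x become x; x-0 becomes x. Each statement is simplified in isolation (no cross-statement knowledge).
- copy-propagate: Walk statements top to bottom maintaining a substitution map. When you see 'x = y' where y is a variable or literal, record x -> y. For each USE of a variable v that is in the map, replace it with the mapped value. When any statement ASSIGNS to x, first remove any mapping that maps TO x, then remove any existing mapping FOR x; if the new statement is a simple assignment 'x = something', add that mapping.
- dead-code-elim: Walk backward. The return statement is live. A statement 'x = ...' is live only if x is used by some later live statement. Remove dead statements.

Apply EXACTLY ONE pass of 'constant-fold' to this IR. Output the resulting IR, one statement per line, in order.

Applying constant-fold statement-by-statement:
  [1] t = 1  (unchanged)
  [2] y = 7 * 5  -> y = 35
  [3] c = 3  (unchanged)
  [4] u = 7 - c  (unchanged)
  [5] v = 0 - 0  -> v = 0
  [6] b = 5 * 0  -> b = 0
  [7] return c  (unchanged)
Result (7 stmts):
  t = 1
  y = 35
  c = 3
  u = 7 - c
  v = 0
  b = 0
  return c

Answer: t = 1
y = 35
c = 3
u = 7 - c
v = 0
b = 0
return c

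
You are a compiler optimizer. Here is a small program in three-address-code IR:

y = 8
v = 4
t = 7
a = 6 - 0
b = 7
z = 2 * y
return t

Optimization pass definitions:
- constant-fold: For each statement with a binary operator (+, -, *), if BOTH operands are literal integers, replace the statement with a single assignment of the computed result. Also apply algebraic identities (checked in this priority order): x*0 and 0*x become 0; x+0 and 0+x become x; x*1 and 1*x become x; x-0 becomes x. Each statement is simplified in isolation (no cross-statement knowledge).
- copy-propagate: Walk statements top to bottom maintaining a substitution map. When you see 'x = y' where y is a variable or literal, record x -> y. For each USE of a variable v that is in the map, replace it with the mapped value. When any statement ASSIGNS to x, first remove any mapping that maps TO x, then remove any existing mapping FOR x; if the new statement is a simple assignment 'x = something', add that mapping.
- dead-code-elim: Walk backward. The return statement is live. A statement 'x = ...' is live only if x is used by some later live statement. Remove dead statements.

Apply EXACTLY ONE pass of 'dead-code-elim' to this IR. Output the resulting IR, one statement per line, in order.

Answer: t = 7
return t

Derivation:
Applying dead-code-elim statement-by-statement:
  [7] return t  -> KEEP (return); live=['t']
  [6] z = 2 * y  -> DEAD (z not live)
  [5] b = 7  -> DEAD (b not live)
  [4] a = 6 - 0  -> DEAD (a not live)
  [3] t = 7  -> KEEP; live=[]
  [2] v = 4  -> DEAD (v not live)
  [1] y = 8  -> DEAD (y not live)
Result (2 stmts):
  t = 7
  return t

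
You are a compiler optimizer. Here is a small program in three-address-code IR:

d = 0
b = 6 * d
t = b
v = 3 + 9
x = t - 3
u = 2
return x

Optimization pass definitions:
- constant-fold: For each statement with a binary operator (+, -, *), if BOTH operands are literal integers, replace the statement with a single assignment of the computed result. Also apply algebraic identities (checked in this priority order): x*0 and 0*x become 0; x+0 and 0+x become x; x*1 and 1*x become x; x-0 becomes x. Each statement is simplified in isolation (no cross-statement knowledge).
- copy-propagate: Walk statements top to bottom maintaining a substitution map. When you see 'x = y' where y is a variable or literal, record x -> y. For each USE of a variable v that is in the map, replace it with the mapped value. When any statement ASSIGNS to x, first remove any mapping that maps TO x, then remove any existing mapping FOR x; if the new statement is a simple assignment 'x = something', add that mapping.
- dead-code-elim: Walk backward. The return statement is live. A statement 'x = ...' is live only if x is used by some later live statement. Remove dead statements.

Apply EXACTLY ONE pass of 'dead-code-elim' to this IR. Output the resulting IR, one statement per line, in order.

Answer: d = 0
b = 6 * d
t = b
x = t - 3
return x

Derivation:
Applying dead-code-elim statement-by-statement:
  [7] return x  -> KEEP (return); live=['x']
  [6] u = 2  -> DEAD (u not live)
  [5] x = t - 3  -> KEEP; live=['t']
  [4] v = 3 + 9  -> DEAD (v not live)
  [3] t = b  -> KEEP; live=['b']
  [2] b = 6 * d  -> KEEP; live=['d']
  [1] d = 0  -> KEEP; live=[]
Result (5 stmts):
  d = 0
  b = 6 * d
  t = b
  x = t - 3
  return x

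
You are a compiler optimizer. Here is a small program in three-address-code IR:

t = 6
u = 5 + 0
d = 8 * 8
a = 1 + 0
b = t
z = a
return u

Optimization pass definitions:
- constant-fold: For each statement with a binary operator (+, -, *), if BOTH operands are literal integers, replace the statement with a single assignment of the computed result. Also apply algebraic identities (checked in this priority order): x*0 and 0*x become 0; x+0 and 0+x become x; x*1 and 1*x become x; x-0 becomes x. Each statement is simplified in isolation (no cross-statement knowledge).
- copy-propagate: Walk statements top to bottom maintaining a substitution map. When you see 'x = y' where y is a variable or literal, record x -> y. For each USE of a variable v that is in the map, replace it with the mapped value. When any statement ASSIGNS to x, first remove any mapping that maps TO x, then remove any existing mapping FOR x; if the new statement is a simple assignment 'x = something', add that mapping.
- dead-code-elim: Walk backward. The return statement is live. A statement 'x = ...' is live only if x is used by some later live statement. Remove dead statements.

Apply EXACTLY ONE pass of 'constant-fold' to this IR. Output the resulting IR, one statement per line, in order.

Applying constant-fold statement-by-statement:
  [1] t = 6  (unchanged)
  [2] u = 5 + 0  -> u = 5
  [3] d = 8 * 8  -> d = 64
  [4] a = 1 + 0  -> a = 1
  [5] b = t  (unchanged)
  [6] z = a  (unchanged)
  [7] return u  (unchanged)
Result (7 stmts):
  t = 6
  u = 5
  d = 64
  a = 1
  b = t
  z = a
  return u

Answer: t = 6
u = 5
d = 64
a = 1
b = t
z = a
return u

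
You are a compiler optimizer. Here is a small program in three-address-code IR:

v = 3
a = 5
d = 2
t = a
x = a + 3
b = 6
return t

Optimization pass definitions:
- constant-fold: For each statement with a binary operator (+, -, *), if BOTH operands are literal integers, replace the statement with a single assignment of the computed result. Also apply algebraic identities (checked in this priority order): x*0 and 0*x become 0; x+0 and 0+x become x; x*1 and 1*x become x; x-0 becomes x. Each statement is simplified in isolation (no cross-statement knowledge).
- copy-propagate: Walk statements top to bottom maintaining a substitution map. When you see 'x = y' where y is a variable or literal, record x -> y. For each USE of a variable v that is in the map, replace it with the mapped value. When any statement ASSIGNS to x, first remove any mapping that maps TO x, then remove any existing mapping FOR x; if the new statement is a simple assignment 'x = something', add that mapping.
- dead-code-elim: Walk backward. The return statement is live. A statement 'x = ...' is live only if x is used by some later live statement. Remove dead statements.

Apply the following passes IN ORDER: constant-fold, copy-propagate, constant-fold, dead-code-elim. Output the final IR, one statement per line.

Initial IR:
  v = 3
  a = 5
  d = 2
  t = a
  x = a + 3
  b = 6
  return t
After constant-fold (7 stmts):
  v = 3
  a = 5
  d = 2
  t = a
  x = a + 3
  b = 6
  return t
After copy-propagate (7 stmts):
  v = 3
  a = 5
  d = 2
  t = 5
  x = 5 + 3
  b = 6
  return 5
After constant-fold (7 stmts):
  v = 3
  a = 5
  d = 2
  t = 5
  x = 8
  b = 6
  return 5
After dead-code-elim (1 stmts):
  return 5

Answer: return 5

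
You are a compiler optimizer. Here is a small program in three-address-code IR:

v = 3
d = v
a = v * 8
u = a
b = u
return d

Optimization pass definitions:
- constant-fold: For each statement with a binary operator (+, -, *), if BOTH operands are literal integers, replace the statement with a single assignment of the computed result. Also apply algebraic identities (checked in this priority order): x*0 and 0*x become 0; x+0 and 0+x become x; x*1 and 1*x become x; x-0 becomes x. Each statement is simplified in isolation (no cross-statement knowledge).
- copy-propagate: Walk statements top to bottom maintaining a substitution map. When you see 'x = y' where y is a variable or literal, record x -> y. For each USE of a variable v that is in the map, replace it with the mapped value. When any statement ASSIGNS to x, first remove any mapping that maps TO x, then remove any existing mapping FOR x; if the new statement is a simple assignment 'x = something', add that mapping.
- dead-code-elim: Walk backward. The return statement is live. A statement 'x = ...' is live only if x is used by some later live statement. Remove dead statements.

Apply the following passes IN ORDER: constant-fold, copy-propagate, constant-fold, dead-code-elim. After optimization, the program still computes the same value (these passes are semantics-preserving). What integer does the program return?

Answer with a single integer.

Initial IR:
  v = 3
  d = v
  a = v * 8
  u = a
  b = u
  return d
After constant-fold (6 stmts):
  v = 3
  d = v
  a = v * 8
  u = a
  b = u
  return d
After copy-propagate (6 stmts):
  v = 3
  d = 3
  a = 3 * 8
  u = a
  b = a
  return 3
After constant-fold (6 stmts):
  v = 3
  d = 3
  a = 24
  u = a
  b = a
  return 3
After dead-code-elim (1 stmts):
  return 3
Evaluate:
  v = 3  =>  v = 3
  d = v  =>  d = 3
  a = v * 8  =>  a = 24
  u = a  =>  u = 24
  b = u  =>  b = 24
  return d = 3

Answer: 3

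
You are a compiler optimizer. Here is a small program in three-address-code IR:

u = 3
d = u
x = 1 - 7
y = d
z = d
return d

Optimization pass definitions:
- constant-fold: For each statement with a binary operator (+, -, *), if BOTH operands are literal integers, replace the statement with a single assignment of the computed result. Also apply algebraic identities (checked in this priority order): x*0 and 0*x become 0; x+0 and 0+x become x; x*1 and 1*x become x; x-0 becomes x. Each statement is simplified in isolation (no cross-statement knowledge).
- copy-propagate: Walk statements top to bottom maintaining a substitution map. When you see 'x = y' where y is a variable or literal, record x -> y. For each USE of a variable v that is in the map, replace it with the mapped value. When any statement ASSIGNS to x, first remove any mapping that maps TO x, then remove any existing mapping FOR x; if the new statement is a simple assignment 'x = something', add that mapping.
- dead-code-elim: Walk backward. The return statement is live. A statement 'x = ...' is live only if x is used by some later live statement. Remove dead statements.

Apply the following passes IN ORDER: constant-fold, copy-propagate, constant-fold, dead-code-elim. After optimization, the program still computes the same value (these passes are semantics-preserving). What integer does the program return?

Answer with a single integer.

Answer: 3

Derivation:
Initial IR:
  u = 3
  d = u
  x = 1 - 7
  y = d
  z = d
  return d
After constant-fold (6 stmts):
  u = 3
  d = u
  x = -6
  y = d
  z = d
  return d
After copy-propagate (6 stmts):
  u = 3
  d = 3
  x = -6
  y = 3
  z = 3
  return 3
After constant-fold (6 stmts):
  u = 3
  d = 3
  x = -6
  y = 3
  z = 3
  return 3
After dead-code-elim (1 stmts):
  return 3
Evaluate:
  u = 3  =>  u = 3
  d = u  =>  d = 3
  x = 1 - 7  =>  x = -6
  y = d  =>  y = 3
  z = d  =>  z = 3
  return d = 3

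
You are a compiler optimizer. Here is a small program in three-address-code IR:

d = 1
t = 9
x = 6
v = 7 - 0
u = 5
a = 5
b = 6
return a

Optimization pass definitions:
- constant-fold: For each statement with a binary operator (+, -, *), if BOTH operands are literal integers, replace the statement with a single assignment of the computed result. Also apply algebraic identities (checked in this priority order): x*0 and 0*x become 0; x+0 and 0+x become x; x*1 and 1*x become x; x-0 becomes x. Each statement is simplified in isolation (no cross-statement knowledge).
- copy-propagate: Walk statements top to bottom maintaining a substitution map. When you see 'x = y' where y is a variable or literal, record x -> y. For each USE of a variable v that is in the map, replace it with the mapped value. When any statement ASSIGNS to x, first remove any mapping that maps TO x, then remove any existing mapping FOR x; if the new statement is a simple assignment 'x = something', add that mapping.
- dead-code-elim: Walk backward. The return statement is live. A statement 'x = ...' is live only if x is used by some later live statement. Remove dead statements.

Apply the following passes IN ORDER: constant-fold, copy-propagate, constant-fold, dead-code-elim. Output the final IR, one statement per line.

Answer: return 5

Derivation:
Initial IR:
  d = 1
  t = 9
  x = 6
  v = 7 - 0
  u = 5
  a = 5
  b = 6
  return a
After constant-fold (8 stmts):
  d = 1
  t = 9
  x = 6
  v = 7
  u = 5
  a = 5
  b = 6
  return a
After copy-propagate (8 stmts):
  d = 1
  t = 9
  x = 6
  v = 7
  u = 5
  a = 5
  b = 6
  return 5
After constant-fold (8 stmts):
  d = 1
  t = 9
  x = 6
  v = 7
  u = 5
  a = 5
  b = 6
  return 5
After dead-code-elim (1 stmts):
  return 5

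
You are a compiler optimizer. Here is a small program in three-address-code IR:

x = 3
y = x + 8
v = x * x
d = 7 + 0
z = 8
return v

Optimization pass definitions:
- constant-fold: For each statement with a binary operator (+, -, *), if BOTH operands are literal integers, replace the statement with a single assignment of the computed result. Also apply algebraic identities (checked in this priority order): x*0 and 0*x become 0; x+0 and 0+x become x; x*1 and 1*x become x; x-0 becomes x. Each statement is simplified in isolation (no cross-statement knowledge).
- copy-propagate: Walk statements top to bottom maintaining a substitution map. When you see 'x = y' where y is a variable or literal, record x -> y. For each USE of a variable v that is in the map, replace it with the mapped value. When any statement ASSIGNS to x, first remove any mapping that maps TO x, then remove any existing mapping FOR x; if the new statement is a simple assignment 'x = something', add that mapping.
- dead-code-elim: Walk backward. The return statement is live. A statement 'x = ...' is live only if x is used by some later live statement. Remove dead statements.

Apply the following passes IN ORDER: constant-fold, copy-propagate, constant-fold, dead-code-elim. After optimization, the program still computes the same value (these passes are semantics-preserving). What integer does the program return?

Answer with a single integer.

Answer: 9

Derivation:
Initial IR:
  x = 3
  y = x + 8
  v = x * x
  d = 7 + 0
  z = 8
  return v
After constant-fold (6 stmts):
  x = 3
  y = x + 8
  v = x * x
  d = 7
  z = 8
  return v
After copy-propagate (6 stmts):
  x = 3
  y = 3 + 8
  v = 3 * 3
  d = 7
  z = 8
  return v
After constant-fold (6 stmts):
  x = 3
  y = 11
  v = 9
  d = 7
  z = 8
  return v
After dead-code-elim (2 stmts):
  v = 9
  return v
Evaluate:
  x = 3  =>  x = 3
  y = x + 8  =>  y = 11
  v = x * x  =>  v = 9
  d = 7 + 0  =>  d = 7
  z = 8  =>  z = 8
  return v = 9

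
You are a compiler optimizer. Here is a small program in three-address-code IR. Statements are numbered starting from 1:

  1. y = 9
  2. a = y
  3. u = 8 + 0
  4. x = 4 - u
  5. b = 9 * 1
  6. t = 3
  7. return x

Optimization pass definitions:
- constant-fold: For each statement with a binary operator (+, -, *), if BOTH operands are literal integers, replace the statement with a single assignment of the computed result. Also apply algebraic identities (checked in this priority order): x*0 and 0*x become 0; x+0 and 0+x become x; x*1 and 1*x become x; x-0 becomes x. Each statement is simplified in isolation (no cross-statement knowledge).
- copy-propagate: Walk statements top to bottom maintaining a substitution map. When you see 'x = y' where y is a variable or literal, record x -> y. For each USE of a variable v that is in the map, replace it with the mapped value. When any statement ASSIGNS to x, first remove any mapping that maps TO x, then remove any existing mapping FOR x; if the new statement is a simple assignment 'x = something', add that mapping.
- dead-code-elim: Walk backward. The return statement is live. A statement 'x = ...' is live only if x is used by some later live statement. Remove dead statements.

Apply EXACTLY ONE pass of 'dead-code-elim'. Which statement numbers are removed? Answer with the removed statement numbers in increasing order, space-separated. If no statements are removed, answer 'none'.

Answer: 1 2 5 6

Derivation:
Backward liveness scan:
Stmt 1 'y = 9': DEAD (y not in live set [])
Stmt 2 'a = y': DEAD (a not in live set [])
Stmt 3 'u = 8 + 0': KEEP (u is live); live-in = []
Stmt 4 'x = 4 - u': KEEP (x is live); live-in = ['u']
Stmt 5 'b = 9 * 1': DEAD (b not in live set ['x'])
Stmt 6 't = 3': DEAD (t not in live set ['x'])
Stmt 7 'return x': KEEP (return); live-in = ['x']
Removed statement numbers: [1, 2, 5, 6]
Surviving IR:
  u = 8 + 0
  x = 4 - u
  return x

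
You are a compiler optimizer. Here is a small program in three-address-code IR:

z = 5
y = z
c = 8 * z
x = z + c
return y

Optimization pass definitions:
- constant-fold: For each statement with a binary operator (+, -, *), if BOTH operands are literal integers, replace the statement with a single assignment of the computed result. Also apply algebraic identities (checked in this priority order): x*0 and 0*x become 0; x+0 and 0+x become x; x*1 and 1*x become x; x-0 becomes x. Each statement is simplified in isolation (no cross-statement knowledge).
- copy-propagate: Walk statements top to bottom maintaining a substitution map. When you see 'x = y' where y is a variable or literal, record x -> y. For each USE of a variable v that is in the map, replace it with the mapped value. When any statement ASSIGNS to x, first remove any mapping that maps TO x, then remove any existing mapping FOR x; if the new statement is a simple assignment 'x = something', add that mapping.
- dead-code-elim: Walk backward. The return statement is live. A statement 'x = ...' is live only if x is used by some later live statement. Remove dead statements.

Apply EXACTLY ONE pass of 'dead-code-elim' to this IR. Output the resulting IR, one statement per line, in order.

Applying dead-code-elim statement-by-statement:
  [5] return y  -> KEEP (return); live=['y']
  [4] x = z + c  -> DEAD (x not live)
  [3] c = 8 * z  -> DEAD (c not live)
  [2] y = z  -> KEEP; live=['z']
  [1] z = 5  -> KEEP; live=[]
Result (3 stmts):
  z = 5
  y = z
  return y

Answer: z = 5
y = z
return y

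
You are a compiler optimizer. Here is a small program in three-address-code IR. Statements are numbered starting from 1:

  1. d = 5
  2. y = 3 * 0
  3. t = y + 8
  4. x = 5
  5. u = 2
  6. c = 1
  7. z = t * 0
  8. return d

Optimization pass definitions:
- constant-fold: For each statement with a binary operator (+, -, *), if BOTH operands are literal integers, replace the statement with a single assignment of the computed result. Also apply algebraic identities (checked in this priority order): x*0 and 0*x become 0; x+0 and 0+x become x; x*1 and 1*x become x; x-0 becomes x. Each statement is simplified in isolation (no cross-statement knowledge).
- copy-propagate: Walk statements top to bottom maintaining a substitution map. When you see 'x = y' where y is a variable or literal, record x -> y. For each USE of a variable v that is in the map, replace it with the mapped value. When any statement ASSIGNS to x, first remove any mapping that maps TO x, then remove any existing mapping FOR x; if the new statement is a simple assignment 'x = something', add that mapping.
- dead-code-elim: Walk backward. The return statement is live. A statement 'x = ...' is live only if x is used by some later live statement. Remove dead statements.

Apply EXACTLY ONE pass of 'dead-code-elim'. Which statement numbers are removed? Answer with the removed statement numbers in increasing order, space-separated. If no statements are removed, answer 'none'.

Answer: 2 3 4 5 6 7

Derivation:
Backward liveness scan:
Stmt 1 'd = 5': KEEP (d is live); live-in = []
Stmt 2 'y = 3 * 0': DEAD (y not in live set ['d'])
Stmt 3 't = y + 8': DEAD (t not in live set ['d'])
Stmt 4 'x = 5': DEAD (x not in live set ['d'])
Stmt 5 'u = 2': DEAD (u not in live set ['d'])
Stmt 6 'c = 1': DEAD (c not in live set ['d'])
Stmt 7 'z = t * 0': DEAD (z not in live set ['d'])
Stmt 8 'return d': KEEP (return); live-in = ['d']
Removed statement numbers: [2, 3, 4, 5, 6, 7]
Surviving IR:
  d = 5
  return d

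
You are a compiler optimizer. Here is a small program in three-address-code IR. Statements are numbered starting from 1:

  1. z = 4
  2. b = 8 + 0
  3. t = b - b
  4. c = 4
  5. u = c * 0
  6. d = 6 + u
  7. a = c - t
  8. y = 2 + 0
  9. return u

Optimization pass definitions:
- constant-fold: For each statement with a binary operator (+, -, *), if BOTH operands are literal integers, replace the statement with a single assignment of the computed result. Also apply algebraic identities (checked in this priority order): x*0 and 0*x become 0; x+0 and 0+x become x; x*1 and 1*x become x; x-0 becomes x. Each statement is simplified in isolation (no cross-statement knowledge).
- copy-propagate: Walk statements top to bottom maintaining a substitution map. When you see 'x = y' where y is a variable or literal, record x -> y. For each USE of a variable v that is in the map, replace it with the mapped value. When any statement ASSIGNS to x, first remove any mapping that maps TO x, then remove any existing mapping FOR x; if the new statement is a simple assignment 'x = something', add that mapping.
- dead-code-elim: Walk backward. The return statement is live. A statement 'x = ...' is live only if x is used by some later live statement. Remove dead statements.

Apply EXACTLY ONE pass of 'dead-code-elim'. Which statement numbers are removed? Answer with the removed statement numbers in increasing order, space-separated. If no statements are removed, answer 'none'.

Backward liveness scan:
Stmt 1 'z = 4': DEAD (z not in live set [])
Stmt 2 'b = 8 + 0': DEAD (b not in live set [])
Stmt 3 't = b - b': DEAD (t not in live set [])
Stmt 4 'c = 4': KEEP (c is live); live-in = []
Stmt 5 'u = c * 0': KEEP (u is live); live-in = ['c']
Stmt 6 'd = 6 + u': DEAD (d not in live set ['u'])
Stmt 7 'a = c - t': DEAD (a not in live set ['u'])
Stmt 8 'y = 2 + 0': DEAD (y not in live set ['u'])
Stmt 9 'return u': KEEP (return); live-in = ['u']
Removed statement numbers: [1, 2, 3, 6, 7, 8]
Surviving IR:
  c = 4
  u = c * 0
  return u

Answer: 1 2 3 6 7 8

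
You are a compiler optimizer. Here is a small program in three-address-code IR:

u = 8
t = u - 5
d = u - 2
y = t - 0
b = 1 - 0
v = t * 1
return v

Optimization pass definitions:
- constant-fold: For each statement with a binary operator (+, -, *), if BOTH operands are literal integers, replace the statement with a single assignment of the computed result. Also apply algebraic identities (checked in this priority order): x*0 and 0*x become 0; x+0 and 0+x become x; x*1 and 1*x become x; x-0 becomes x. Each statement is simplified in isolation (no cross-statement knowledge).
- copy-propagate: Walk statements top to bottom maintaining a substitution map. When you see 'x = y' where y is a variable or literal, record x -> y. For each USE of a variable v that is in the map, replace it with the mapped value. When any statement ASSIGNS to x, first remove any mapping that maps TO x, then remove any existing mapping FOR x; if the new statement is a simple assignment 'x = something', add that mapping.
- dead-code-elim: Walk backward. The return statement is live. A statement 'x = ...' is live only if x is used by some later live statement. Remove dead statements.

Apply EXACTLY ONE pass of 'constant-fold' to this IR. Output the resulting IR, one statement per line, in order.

Answer: u = 8
t = u - 5
d = u - 2
y = t
b = 1
v = t
return v

Derivation:
Applying constant-fold statement-by-statement:
  [1] u = 8  (unchanged)
  [2] t = u - 5  (unchanged)
  [3] d = u - 2  (unchanged)
  [4] y = t - 0  -> y = t
  [5] b = 1 - 0  -> b = 1
  [6] v = t * 1  -> v = t
  [7] return v  (unchanged)
Result (7 stmts):
  u = 8
  t = u - 5
  d = u - 2
  y = t
  b = 1
  v = t
  return v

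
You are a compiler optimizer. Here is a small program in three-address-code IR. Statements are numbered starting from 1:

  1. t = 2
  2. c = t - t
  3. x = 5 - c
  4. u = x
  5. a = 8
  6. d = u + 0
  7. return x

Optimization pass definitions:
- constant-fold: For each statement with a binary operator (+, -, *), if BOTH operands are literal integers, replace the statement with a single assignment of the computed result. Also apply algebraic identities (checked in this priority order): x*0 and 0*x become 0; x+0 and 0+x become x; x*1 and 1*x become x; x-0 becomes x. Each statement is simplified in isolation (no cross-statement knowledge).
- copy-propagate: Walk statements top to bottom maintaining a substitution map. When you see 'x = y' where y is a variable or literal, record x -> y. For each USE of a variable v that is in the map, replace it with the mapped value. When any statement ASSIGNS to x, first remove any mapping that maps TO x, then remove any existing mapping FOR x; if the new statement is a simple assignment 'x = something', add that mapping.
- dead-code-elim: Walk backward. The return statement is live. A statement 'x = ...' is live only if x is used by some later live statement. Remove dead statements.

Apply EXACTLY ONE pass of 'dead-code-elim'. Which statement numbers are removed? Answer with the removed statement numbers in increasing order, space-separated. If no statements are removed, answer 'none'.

Answer: 4 5 6

Derivation:
Backward liveness scan:
Stmt 1 't = 2': KEEP (t is live); live-in = []
Stmt 2 'c = t - t': KEEP (c is live); live-in = ['t']
Stmt 3 'x = 5 - c': KEEP (x is live); live-in = ['c']
Stmt 4 'u = x': DEAD (u not in live set ['x'])
Stmt 5 'a = 8': DEAD (a not in live set ['x'])
Stmt 6 'd = u + 0': DEAD (d not in live set ['x'])
Stmt 7 'return x': KEEP (return); live-in = ['x']
Removed statement numbers: [4, 5, 6]
Surviving IR:
  t = 2
  c = t - t
  x = 5 - c
  return x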